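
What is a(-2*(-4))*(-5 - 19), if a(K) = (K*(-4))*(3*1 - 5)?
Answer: -1536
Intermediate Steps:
a(K) = 8*K (a(K) = (-4*K)*(3 - 5) = -4*K*(-2) = 8*K)
a(-2*(-4))*(-5 - 19) = (8*(-2*(-4)))*(-5 - 19) = (8*8)*(-24) = 64*(-24) = -1536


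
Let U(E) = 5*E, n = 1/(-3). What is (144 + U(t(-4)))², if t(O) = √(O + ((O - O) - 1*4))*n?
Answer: 186424/9 - 960*I*√2 ≈ 20714.0 - 1357.6*I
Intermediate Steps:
n = -⅓ ≈ -0.33333
t(O) = -√(-4 + O)/3 (t(O) = √(O + ((O - O) - 1*4))*(-⅓) = √(O + (0 - 4))*(-⅓) = √(O - 4)*(-⅓) = √(-4 + O)*(-⅓) = -√(-4 + O)/3)
(144 + U(t(-4)))² = (144 + 5*(-√(-4 - 4)/3))² = (144 + 5*(-2*I*√2/3))² = (144 - 10*I*√2/3)²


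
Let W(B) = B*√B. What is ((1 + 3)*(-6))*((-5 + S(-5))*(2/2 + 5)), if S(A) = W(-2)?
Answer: 720 + 288*I*√2 ≈ 720.0 + 407.29*I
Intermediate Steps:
W(B) = B^(3/2)
S(A) = -2*I*√2 (S(A) = (-2)^(3/2) = -2*I*√2)
((1 + 3)*(-6))*((-5 + S(-5))*(2/2 + 5)) = ((1 + 3)*(-6))*((-5 - 2*I*√2)*(2/2 + 5)) = (4*(-6))*((-5 - 2*I*√2)*(2*(½) + 5)) = -24*(-5 - 2*I*√2)*(1 + 5) = -24*(-5 - 2*I*√2)*6 = -24*(-30 - 12*I*√2) = 720 + 288*I*√2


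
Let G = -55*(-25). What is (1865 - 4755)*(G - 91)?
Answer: -3710760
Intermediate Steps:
G = 1375
(1865 - 4755)*(G - 91) = (1865 - 4755)*(1375 - 91) = -2890*1284 = -3710760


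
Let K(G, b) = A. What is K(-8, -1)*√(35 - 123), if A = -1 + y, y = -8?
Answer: -18*I*√22 ≈ -84.427*I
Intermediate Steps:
A = -9 (A = -1 - 8 = -9)
K(G, b) = -9
K(-8, -1)*√(35 - 123) = -9*√(35 - 123) = -18*I*√22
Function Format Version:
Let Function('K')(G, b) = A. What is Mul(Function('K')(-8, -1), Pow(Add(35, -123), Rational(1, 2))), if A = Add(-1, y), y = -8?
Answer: Mul(-18, I, Pow(22, Rational(1, 2))) ≈ Mul(-84.427, I)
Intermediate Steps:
A = -9 (A = Add(-1, -8) = -9)
Function('K')(G, b) = -9
Mul(Function('K')(-8, -1), Pow(Add(35, -123), Rational(1, 2))) = Mul(-9, Pow(Add(35, -123), Rational(1, 2))) = Mul(-9, Pow(-88, Rational(1, 2))) = Mul(-9, Mul(2, I, Pow(22, Rational(1, 2)))) = Mul(-18, I, Pow(22, Rational(1, 2)))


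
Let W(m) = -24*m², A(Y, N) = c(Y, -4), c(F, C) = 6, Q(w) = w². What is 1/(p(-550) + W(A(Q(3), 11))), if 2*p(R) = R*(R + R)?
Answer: 1/301636 ≈ 3.3153e-6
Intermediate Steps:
A(Y, N) = 6
p(R) = R² (p(R) = (R*(R + R))/2 = (R*(2*R))/2 = (2*R²)/2 = R²)
1/(p(-550) + W(A(Q(3), 11))) = 1/((-550)² - 24*6²) = 1/(302500 - 24*36) = 1/(302500 - 864) = 1/301636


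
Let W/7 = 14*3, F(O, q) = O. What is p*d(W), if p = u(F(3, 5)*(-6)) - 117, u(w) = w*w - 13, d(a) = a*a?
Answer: 16768584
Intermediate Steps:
W = 294 (W = 7*(14*3) = 7*42 = 294)
d(a) = a²
u(w) = -13 + w² (u(w) = w² - 13 = -13 + w²)
p = 194 (p = (-13 + (3*(-6))²) - 117 = (-13 + (-18)²) - 117 = (-13 + 324) - 117 = 311 - 117 = 194)
p*d(W) = 194*294² = 194*86436 = 16768584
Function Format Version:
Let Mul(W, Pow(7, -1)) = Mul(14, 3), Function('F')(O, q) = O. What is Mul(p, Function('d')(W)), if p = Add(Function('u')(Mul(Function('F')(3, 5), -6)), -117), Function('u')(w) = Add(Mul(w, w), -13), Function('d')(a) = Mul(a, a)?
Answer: 16768584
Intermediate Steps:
W = 294 (W = Mul(7, Mul(14, 3)) = Mul(7, 42) = 294)
Function('d')(a) = Pow(a, 2)
Function('u')(w) = Add(-13, Pow(w, 2)) (Function('u')(w) = Add(Pow(w, 2), -13) = Add(-13, Pow(w, 2)))
p = 194 (p = Add(Add(-13, Pow(Mul(3, -6), 2)), -117) = Add(Add(-13, Pow(-18, 2)), -117) = Add(Add(-13, 324), -117) = Add(311, -117) = 194)
Mul(p, Function('d')(W)) = Mul(194, Pow(294, 2)) = Mul(194, 86436) = 16768584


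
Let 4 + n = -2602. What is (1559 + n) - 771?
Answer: -1818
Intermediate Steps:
n = -2606 (n = -4 - 2602 = -2606)
(1559 + n) - 771 = (1559 - 2606) - 771 = -1047 - 771 = -1818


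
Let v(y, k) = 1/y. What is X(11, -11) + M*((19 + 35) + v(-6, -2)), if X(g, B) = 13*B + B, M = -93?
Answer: -10321/2 ≈ -5160.5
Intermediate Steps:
X(g, B) = 14*B
X(11, -11) + M*((19 + 35) + v(-6, -2)) = 14*(-11) - 93*((19 + 35) + 1/(-6)) = -154 - 93*(54 - ⅙) = -154 - 93*323/6 = -154 - 10013/2 = -10321/2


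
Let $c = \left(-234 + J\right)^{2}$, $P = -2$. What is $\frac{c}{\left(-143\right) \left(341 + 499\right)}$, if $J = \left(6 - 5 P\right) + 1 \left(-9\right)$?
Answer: $- \frac{51529}{120120} \approx -0.42898$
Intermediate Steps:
$J = 7$ ($J = \left(6 - -10\right) + 1 \left(-9\right) = \left(6 + 10\right) - 9 = 16 - 9 = 7$)
$c = 51529$ ($c = \left(-234 + 7\right)^{2} = \left(-227\right)^{2} = 51529$)
$\frac{c}{\left(-143\right) \left(341 + 499\right)} = \frac{51529}{\left(-143\right) \left(341 + 499\right)} = \frac{51529}{\left(-143\right) 840} = \frac{51529}{-120120} = 51529 \left(- \frac{1}{120120}\right) = - \frac{51529}{120120}$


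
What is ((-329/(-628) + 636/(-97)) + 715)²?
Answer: 1865155405628025/3710759056 ≈ 5.0263e+5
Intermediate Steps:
((-329/(-628) + 636/(-97)) + 715)² = ((-329*(-1/628) + 636*(-1/97)) + 715)² = ((329/628 - 636/97) + 715)² = (-367495/60916 + 715)² = (43187445/60916)² = 1865155405628025/3710759056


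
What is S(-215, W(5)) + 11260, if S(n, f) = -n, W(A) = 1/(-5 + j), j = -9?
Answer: 11475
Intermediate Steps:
W(A) = -1/14 (W(A) = 1/(-5 - 9) = 1/(-14) = -1/14)
S(-215, W(5)) + 11260 = -1*(-215) + 11260 = 215 + 11260 = 11475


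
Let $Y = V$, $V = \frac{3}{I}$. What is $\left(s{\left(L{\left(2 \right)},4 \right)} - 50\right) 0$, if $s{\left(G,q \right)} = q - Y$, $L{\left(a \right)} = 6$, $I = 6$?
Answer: $0$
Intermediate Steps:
$V = \frac{1}{2}$ ($V = \frac{3}{6} = 3 \cdot \frac{1}{6} = \frac{1}{2} \approx 0.5$)
$Y = \frac{1}{2} \approx 0.5$
$s{\left(G,q \right)} = - \frac{1}{2} + q$ ($s{\left(G,q \right)} = q - \frac{1}{2} = - \frac{1}{2} + q$)
$\left(s{\left(L{\left(2 \right)},4 \right)} - 50\right) 0 = \left(\left(- \frac{1}{2} + 4\right) - 50\right) 0 = \left(\frac{7}{2} - 50\right) 0 = \left(- \frac{93}{2}\right) 0 = 0$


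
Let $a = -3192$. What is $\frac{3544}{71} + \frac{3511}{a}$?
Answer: $\frac{11063167}{226632} \approx 48.816$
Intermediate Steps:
$\frac{3544}{71} + \frac{3511}{a} = \frac{3544}{71} + \frac{3511}{-3192} = 3544 \cdot \frac{1}{71} + 3511 \left(- \frac{1}{3192}\right) = \frac{3544}{71} - \frac{3511}{3192} = \frac{11063167}{226632}$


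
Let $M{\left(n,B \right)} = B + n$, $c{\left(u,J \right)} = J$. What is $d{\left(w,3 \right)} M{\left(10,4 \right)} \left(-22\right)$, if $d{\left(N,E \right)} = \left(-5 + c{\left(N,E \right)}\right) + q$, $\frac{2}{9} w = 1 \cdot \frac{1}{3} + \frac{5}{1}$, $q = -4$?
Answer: $1848$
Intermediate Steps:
$w = 24$ ($w = \frac{9 \left(1 \cdot \frac{1}{3} + \frac{5}{1}\right)}{2} = \frac{9 \left(1 \cdot \frac{1}{3} + 5 \cdot 1\right)}{2} = \frac{9 \left(\frac{1}{3} + 5\right)}{2} = \frac{9}{2} \cdot \frac{16}{3} = 24$)
$d{\left(N,E \right)} = -9 + E$ ($d{\left(N,E \right)} = \left(-5 + E\right) - 4 = -9 + E$)
$d{\left(w,3 \right)} M{\left(10,4 \right)} \left(-22\right) = \left(-9 + 3\right) \left(4 + 10\right) \left(-22\right) = \left(-6\right) 14 \left(-22\right) = \left(-84\right) \left(-22\right) = 1848$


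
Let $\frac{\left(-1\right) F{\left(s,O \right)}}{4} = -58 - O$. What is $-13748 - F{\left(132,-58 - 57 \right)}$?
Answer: $-13520$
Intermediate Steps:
$F{\left(s,O \right)} = 232 + 4 O$ ($F{\left(s,O \right)} = - 4 \left(-58 - O\right) = 232 + 4 O$)
$-13748 - F{\left(132,-58 - 57 \right)} = -13748 - \left(232 + 4 \left(-58 - 57\right)\right) = -13748 - \left(232 + 4 \left(-115\right)\right) = -13748 - \left(232 - 460\right) = -13748 - -228 = -13748 + 228 = -13520$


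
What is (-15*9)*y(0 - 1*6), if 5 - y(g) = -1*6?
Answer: -1485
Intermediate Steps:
y(g) = 11 (y(g) = 5 - (-1)*6 = 5 - 1*(-6) = 5 + 6 = 11)
(-15*9)*y(0 - 1*6) = -15*9*11 = -135*11 = -1485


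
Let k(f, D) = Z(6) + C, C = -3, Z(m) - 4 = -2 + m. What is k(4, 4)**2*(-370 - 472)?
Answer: -21050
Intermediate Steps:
Z(m) = 2 + m (Z(m) = 4 + (-2 + m) = 2 + m)
k(f, D) = 5 (k(f, D) = (2 + 6) - 3 = 8 - 3 = 5)
k(4, 4)**2*(-370 - 472) = 5**2*(-370 - 472) = 25*(-842) = -21050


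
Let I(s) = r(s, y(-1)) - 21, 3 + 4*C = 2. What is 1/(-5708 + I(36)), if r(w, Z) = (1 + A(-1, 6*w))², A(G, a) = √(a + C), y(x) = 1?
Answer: -88196/486144593 - 16*√863/486144593 ≈ -0.00018239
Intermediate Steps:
C = -¼ (C = -¾ + (¼)*2 = -¾ + ½ = -¼ ≈ -0.25000)
A(G, a) = √(-¼ + a) (A(G, a) = √(a - ¼) = √(-¼ + a))
r(w, Z) = (1 + √(-1 + 24*w)/2)² (r(w, Z) = (1 + √(-1 + 4*(6*w))/2)² = (1 + √(-1 + 24*w)/2)²)
I(s) = -21 + (2 + √(-1 + 24*s))²/4 (I(s) = (2 + √(-1 + 24*s))²/4 - 21 = -21 + (2 + √(-1 + 24*s))²/4)
1/(-5708 + I(36)) = 1/(-5708 + (-21 + (2 + √(-1 + 24*36))²/4)) = 1/(-5708 + (-21 + (2 + √(-1 + 864))²/4)) = 1/(-5708 + (-21 + (2 + √863)²/4)) = 1/(-5729 + (2 + √863)²/4)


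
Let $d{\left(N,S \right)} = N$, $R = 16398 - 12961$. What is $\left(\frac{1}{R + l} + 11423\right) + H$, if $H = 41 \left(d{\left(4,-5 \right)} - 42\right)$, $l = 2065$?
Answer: $\frac{54277231}{5502} \approx 9865.0$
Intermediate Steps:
$R = 3437$ ($R = 16398 - 12961 = 3437$)
$H = -1558$ ($H = 41 \left(4 - 42\right) = 41 \left(-38\right) = -1558$)
$\left(\frac{1}{R + l} + 11423\right) + H = \left(\frac{1}{3437 + 2065} + 11423\right) - 1558 = \left(\frac{1}{5502} + 11423\right) - 1558 = \frac{62849347}{5502} - 1558 = \frac{54277231}{5502}$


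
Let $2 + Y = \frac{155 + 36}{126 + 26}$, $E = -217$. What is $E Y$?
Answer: $\frac{24521}{152} \approx 161.32$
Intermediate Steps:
$Y = - \frac{113}{152}$ ($Y = -2 + \frac{155 + 36}{126 + 26} = -2 + \frac{191}{152} = - \frac{113}{152} \approx -0.74342$)
$E Y = \left(-217\right) \left(- \frac{113}{152}\right) = \frac{24521}{152}$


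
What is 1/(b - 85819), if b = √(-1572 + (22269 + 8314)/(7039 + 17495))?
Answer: -2105483346/180690513807239 - 3*I*√105051493990/180690513807239 ≈ -1.1652e-5 - 5.3813e-9*I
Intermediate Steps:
b = I*√105051493990/8178 (b = √(-1572 + 30583/24534) = √(-38536865/24534) = I*√105051493990/8178 ≈ 39.633*I)
1/(b - 85819) = 1/(I*√105051493990/8178 - 85819) = 1/(-85819 + I*√105051493990/8178)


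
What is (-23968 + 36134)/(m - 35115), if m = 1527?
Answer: -6083/16794 ≈ -0.36221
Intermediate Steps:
(-23968 + 36134)/(m - 35115) = (-23968 + 36134)/(1527 - 35115) = 12166/(-33588) = 12166*(-1/33588) = -6083/16794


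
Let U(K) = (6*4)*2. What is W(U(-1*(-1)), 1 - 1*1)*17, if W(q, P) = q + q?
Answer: 1632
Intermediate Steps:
U(K) = 48 (U(K) = 24*2 = 48)
W(q, P) = 2*q
W(U(-1*(-1)), 1 - 1*1)*17 = (2*48)*17 = 96*17 = 1632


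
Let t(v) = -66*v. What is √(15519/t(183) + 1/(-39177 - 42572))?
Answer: I*√139182707721582822/329121474 ≈ 1.1335*I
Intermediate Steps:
√(15519/t(183) + 1/(-39177 - 42572)) = √(15519/((-66*183)) + 1/(-39177 - 42572)) = √(15519/(-12078) + 1/(-81749)) = √(15519*(-1/12078) - 1/81749) = √(-5173/4026 - 1/81749) = √(-422891603/329121474) = I*√139182707721582822/329121474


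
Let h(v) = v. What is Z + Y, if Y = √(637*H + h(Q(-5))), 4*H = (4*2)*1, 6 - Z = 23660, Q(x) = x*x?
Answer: -23654 + √1299 ≈ -23618.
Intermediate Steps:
Q(x) = x²
Z = -23654 (Z = 6 - 1*23660 = 6 - 23660 = -23654)
H = 2 (H = ((4*2)*1)/4 = (8*1)/4 = (¼)*8 = 2)
Y = √1299 (Y = √(637*2 + (-5)²) = √(1274 + 25) = √1299 ≈ 36.042)
Z + Y = -23654 + √1299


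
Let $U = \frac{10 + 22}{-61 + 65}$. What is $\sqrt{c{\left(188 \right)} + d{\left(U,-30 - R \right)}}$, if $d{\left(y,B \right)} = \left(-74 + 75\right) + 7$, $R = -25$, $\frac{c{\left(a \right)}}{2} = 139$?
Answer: $\sqrt{286} \approx 16.912$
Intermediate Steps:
$c{\left(a \right)} = 278$ ($c{\left(a \right)} = 2 \cdot 139 = 278$)
$U = 8$ ($U = \frac{32}{4} = 32 \cdot \frac{1}{4} = 8$)
$d{\left(y,B \right)} = 8$ ($d{\left(y,B \right)} = 1 + 7 = 8$)
$\sqrt{c{\left(188 \right)} + d{\left(U,-30 - R \right)}} = \sqrt{278 + 8} = \sqrt{286}$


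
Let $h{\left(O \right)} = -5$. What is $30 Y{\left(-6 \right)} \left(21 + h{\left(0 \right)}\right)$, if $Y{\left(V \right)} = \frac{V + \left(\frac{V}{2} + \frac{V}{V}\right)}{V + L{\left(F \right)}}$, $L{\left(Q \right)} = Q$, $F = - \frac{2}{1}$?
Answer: $480$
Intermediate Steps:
$F = -2$ ($F = \left(-2\right) 1 = -2$)
$Y{\left(V \right)} = \frac{1 + \frac{3 V}{2}}{-2 + V}$ ($Y{\left(V \right)} = \frac{V + \left(\frac{V}{2} + \frac{V}{V}\right)}{V - 2} = \frac{V + \left(V \frac{1}{2} + 1\right)}{-2 + V} = \frac{V + \left(\frac{V}{2} + 1\right)}{-2 + V} = \frac{V + \left(1 + \frac{V}{2}\right)}{-2 + V} = \frac{1 + \frac{3 V}{2}}{-2 + V}$)
$30 Y{\left(-6 \right)} \left(21 + h{\left(0 \right)}\right) = 30 \frac{2 + 3 \left(-6\right)}{2 \left(-2 - 6\right)} \left(21 - 5\right) = 30 \frac{2 - 18}{2 \left(-8\right)} 16 = 30 \cdot \frac{1}{2} \left(- \frac{1}{8}\right) \left(-16\right) 16 = 30 \cdot 1 \cdot 16 = 30 \cdot 16 = 480$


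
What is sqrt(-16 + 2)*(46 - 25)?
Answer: 21*I*sqrt(14) ≈ 78.575*I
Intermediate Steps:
sqrt(-16 + 2)*(46 - 25) = sqrt(-14)*21 = (I*sqrt(14))*21 = 21*I*sqrt(14)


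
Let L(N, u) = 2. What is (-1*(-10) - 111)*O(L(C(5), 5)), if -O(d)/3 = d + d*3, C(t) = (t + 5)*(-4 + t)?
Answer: 2424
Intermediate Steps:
C(t) = (-4 + t)*(5 + t) (C(t) = (5 + t)*(-4 + t) = (-4 + t)*(5 + t))
O(d) = -12*d (O(d) = -3*(d + d*3) = -3*(d + 3*d) = -12*d)
(-1*(-10) - 111)*O(L(C(5), 5)) = (-1*(-10) - 111)*(-12*2) = (10 - 111)*(-24) = -101*(-24) = 2424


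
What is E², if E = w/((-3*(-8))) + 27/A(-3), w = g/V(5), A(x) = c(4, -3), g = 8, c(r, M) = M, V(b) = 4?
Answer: 11449/144 ≈ 79.507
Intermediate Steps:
A(x) = -3
w = 2 (w = 8/4 = 8*(¼) = 2)
E = -107/12 (E = 2/((-3*(-8))) + 27/(-3) = 2/24 + 27*(-⅓) = 2*(1/24) - 9 = 1/12 - 9 = -107/12 ≈ -8.9167)
E² = (-107/12)² = 11449/144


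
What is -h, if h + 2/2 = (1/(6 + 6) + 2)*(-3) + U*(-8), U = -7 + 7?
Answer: 29/4 ≈ 7.2500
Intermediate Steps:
U = 0
h = -29/4 (h = -1 + ((1/(6 + 6) + 2)*(-3) + 0*(-8)) = -1 + ((1/12 + 2)*(-3) + 0) = -1 + ((25/12)*(-3) + 0) = -1 + (-25/4 + 0) = -1 - 25/4 = -29/4 ≈ -7.2500)
-h = -1*(-29/4) = 29/4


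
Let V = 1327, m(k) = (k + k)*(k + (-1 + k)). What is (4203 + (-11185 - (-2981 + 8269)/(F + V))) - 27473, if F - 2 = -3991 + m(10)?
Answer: -39310511/1141 ≈ -34453.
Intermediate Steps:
m(k) = 2*k*(-1 + 2*k) (m(k) = (2*k)*(-1 + 2*k) = 2*k*(-1 + 2*k))
F = -3609 (F = 2 + (-3991 + 2*10*(-1 + 2*10)) = 2 + (-3991 + 2*10*(-1 + 20)) = 2 + (-3991 + 2*10*19) = 2 + (-3991 + 380) = 2 - 3611 = -3609)
(4203 + (-11185 - (-2981 + 8269)/(F + V))) - 27473 = (4203 + (-11185 - (-2981 + 8269)/(-3609 + 1327))) - 27473 = (4203 + (-11185 - 5288/(-2282))) - 27473 = (4203 + (-11185 - 5288*(-1)/2282)) - 27473 = (4203 + (-11185 - 1*(-2644/1141))) - 27473 = (4203 + (-11185 + 2644/1141)) - 27473 = (4203 - 12759441/1141) - 27473 = -7963818/1141 - 27473 = -39310511/1141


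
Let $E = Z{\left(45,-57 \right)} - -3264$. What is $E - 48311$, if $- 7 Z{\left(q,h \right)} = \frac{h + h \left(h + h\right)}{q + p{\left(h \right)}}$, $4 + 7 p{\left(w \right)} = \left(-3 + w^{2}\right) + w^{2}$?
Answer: $- \frac{306596323}{6806} \approx -45048.0$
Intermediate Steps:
$p{\left(w \right)} = -1 + \frac{2 w^{2}}{7}$ ($p{\left(w \right)} = - \frac{4}{7} + \frac{\left(-3 + w^{2}\right) + w^{2}}{7} = - \frac{4}{7} + \frac{-3 + 2 w^{2}}{7} = - \frac{4}{7} + \left(- \frac{3}{7} + \frac{2 w^{2}}{7}\right) = -1 + \frac{2 w^{2}}{7}$)
$Z{\left(q,h \right)} = - \frac{h + 2 h^{2}}{7 \left(-1 + q + \frac{2 h^{2}}{7}\right)}$ ($Z{\left(q,h \right)} = - \frac{\left(h + h \left(h + h\right)\right) \frac{1}{q + \left(-1 + \frac{2 h^{2}}{7}\right)}}{7} = - \frac{\left(h + h 2 h\right) \frac{1}{-1 + q + \frac{2 h^{2}}{7}}}{7} = - \frac{\left(h + 2 h^{2}\right) \frac{1}{-1 + q + \frac{2 h^{2}}{7}}}{7} = - \frac{\frac{1}{-1 + q + \frac{2 h^{2}}{7}} \left(h + 2 h^{2}\right)}{7} = - \frac{h + 2 h^{2}}{7 \left(-1 + q + \frac{2 h^{2}}{7}\right)}$)
$E = \frac{22208343}{6806}$ ($E = \left(-1\right) \left(-57\right) \frac{1}{-7 + 2 \left(-57\right)^{2} + 7 \cdot 45} \left(1 + 2 \left(-57\right)\right) - -3264 = \left(-1\right) \left(-57\right) \frac{1}{-7 + 2 \cdot 3249 + 315} \left(1 - 114\right) + 3264 = \left(-1\right) \left(-57\right) \frac{1}{-7 + 6498 + 315} \left(-113\right) + 3264 = \left(-1\right) \left(-57\right) \frac{1}{6806} \left(-113\right) + 3264 = - \frac{6441}{6806} + 3264 = \frac{22208343}{6806} \approx 3263.1$)
$E - 48311 = \frac{22208343}{6806} - 48311 = - \frac{306596323}{6806}$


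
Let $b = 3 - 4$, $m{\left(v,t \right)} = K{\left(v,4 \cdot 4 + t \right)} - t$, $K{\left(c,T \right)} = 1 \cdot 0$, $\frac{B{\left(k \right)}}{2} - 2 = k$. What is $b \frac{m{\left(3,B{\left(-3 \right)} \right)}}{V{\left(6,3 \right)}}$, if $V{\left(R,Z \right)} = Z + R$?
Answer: $- \frac{2}{9} \approx -0.22222$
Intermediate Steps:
$B{\left(k \right)} = 4 + 2 k$
$K{\left(c,T \right)} = 0$
$m{\left(v,t \right)} = - t$ ($m{\left(v,t \right)} = 0 - t = - t$)
$V{\left(R,Z \right)} = R + Z$
$b = -1$
$b \frac{m{\left(3,B{\left(-3 \right)} \right)}}{V{\left(6,3 \right)}} = - \frac{\left(-1\right) \left(4 + 2 \left(-3\right)\right)}{6 + 3} = - \frac{\left(-1\right) \left(4 - 6\right)}{9} = - \frac{\left(-1\right) \left(-2\right)}{9} = - \frac{2}{9}$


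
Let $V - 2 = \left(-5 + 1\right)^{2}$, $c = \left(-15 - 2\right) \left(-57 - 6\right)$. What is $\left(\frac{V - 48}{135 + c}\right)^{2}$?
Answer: $\frac{25}{40401} \approx 0.0006188$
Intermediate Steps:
$c = 1071$ ($c = \left(-17\right) \left(-63\right) = 1071$)
$V = 18$ ($V = 2 + \left(-5 + 1\right)^{2} = 2 + \left(-4\right)^{2} = 2 + 16 = 18$)
$\left(\frac{V - 48}{135 + c}\right)^{2} = \left(\frac{18 - 48}{135 + 1071}\right)^{2} = \left(- \frac{30}{1206}\right)^{2} = \left(\left(-30\right) \frac{1}{1206}\right)^{2} = \left(- \frac{5}{201}\right)^{2} = \frac{25}{40401}$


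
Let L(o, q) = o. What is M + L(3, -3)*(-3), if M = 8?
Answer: -1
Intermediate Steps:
M + L(3, -3)*(-3) = 8 + 3*(-3) = 8 - 9 = -1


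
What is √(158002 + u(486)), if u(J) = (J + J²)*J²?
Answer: 11*√462012394 ≈ 2.3644e+5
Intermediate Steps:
u(J) = J²*(J + J²)
√(158002 + u(486)) = √(158002 + 486³*(1 + 486)) = √(158002 + 114791256*487) = √(158002 + 55903341672) = √55903499674 = 11*√462012394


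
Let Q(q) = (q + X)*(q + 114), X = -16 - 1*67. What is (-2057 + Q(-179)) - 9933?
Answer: 5040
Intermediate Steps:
X = -83 (X = -16 - 67 = -83)
Q(q) = (-83 + q)*(114 + q) (Q(q) = (q - 83)*(q + 114) = (-83 + q)*(114 + q))
(-2057 + Q(-179)) - 9933 = (-2057 + (-9462 + (-179)² + 31*(-179))) - 9933 = (-2057 + (-9462 + 32041 - 5549)) - 9933 = (-2057 + 17030) - 9933 = 14973 - 9933 = 5040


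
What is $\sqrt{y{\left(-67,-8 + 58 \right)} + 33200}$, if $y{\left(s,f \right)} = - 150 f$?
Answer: $10 \sqrt{257} \approx 160.31$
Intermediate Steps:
$\sqrt{y{\left(-67,-8 + 58 \right)} + 33200} = \sqrt{- 150 \left(-8 + 58\right) + 33200} = \sqrt{\left(-150\right) 50 + 33200} = \sqrt{-7500 + 33200} = \sqrt{25700} = 10 \sqrt{257}$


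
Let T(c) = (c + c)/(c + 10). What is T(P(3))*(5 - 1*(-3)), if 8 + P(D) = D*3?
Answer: 16/11 ≈ 1.4545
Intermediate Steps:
P(D) = -8 + 3*D (P(D) = -8 + D*3 = -8 + 3*D)
T(c) = 2*c/(10 + c) (T(c) = (2*c)/(10 + c) = 2*c/(10 + c))
T(P(3))*(5 - 1*(-3)) = (2*(-8 + 3*3)/(10 + (-8 + 3*3)))*(5 - 1*(-3)) = (2*(-8 + 9)/(10 + (-8 + 9)))*(5 + 3) = (2*1/(10 + 1))*8 = (2*1/11)*8 = (2*1*(1/11))*8 = (2/11)*8 = 16/11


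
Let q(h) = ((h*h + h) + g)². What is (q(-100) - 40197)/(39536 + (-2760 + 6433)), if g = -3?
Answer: 32636804/14403 ≈ 2266.0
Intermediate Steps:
q(h) = (-3 + h + h²)² (q(h) = ((h*h + h) - 3)² = ((h² + h) - 3)² = ((h + h²) - 3)² = (-3 + h + h²)²)
(q(-100) - 40197)/(39536 + (-2760 + 6433)) = ((-3 - 100 + (-100)²)² - 40197)/(39536 + (-2760 + 6433)) = ((-3 - 100 + 10000)² - 40197)/(39536 + 3673) = (9897² - 40197)/43209 = (97950609 - 40197)*(1/43209) = 97910412*(1/43209) = 32636804/14403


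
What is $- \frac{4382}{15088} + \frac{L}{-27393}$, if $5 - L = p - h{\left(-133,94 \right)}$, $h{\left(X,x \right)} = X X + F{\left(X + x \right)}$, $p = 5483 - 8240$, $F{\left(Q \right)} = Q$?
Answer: $- \frac{3101539}{2994968} \approx -1.0356$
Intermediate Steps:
$p = -2757$
$h{\left(X,x \right)} = X + x + X^{2}$ ($h{\left(X,x \right)} = X X + \left(X + x\right) = X^{2} + \left(X + x\right) = X + x + X^{2}$)
$L = 20412$ ($L = 5 - \left(-2757 - \left(-133 + 94 + \left(-133\right)^{2}\right)\right) = 5 - \left(-2757 - \left(-133 + 94 + 17689\right)\right) = 5 - \left(-2757 - 17650\right) = 5 - -20407 = 5 + 20407 = 20412$)
$- \frac{4382}{15088} + \frac{L}{-27393} = - \frac{4382}{15088} + \frac{20412}{-27393} = \left(-4382\right) \frac{1}{15088} + 20412 \left(- \frac{1}{27393}\right) = - \frac{2191}{7544} - \frac{6804}{9131} = - \frac{3101539}{2994968}$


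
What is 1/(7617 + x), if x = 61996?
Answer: 1/69613 ≈ 1.4365e-5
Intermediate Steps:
1/(7617 + x) = 1/(7617 + 61996) = 1/69613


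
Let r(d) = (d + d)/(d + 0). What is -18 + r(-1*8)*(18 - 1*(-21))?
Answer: 60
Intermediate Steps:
r(d) = 2 (r(d) = (2*d)/d = 2)
-18 + r(-1*8)*(18 - 1*(-21)) = -18 + 2*(18 - 1*(-21)) = -18 + 2*(18 + 21) = -18 + 2*39 = -18 + 78 = 60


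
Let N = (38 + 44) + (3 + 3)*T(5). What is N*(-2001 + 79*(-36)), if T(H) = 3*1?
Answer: -484500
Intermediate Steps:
T(H) = 3
N = 100 (N = (38 + 44) + (3 + 3)*3 = 82 + 6*3 = 82 + 18 = 100)
N*(-2001 + 79*(-36)) = 100*(-2001 + 79*(-36)) = 100*(-2001 - 2844) = 100*(-4845) = -484500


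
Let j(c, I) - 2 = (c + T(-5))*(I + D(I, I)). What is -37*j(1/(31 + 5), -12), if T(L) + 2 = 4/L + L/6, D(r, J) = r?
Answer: -49136/15 ≈ -3275.7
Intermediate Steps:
T(L) = -2 + 4/L + L/6 (T(L) = -2 + (4/L + L/6) = -2 + 4/L + L/6)
j(c, I) = 2 + 2*I*(-109/30 + c) (j(c, I) = 2 + (c + (-2 + 4/(-5) + (1/6)*(-5)))*(I + I) = 2 + (c + (-2 + 4*(-1/5) - 5/6))*(2*I) = 2 + (c + (-2 - 4/5 - 5/6))*(2*I) = 2 + (c - 109/30)*(2*I) = 2 + (-109/30 + c)*(2*I) = 2 + 2*I*(-109/30 + c))
-37*j(1/(31 + 5), -12) = -37*(2 - 109/15*(-12) + 2*(-12)/(31 + 5)) = -37*(2 + 436/5 + 2*(-12)/36) = -37*(2 + 436/5 + 2*(-12)*(1/36)) = -37*(2 + 436/5 - 2/3) = -37*1328/15 = -49136/15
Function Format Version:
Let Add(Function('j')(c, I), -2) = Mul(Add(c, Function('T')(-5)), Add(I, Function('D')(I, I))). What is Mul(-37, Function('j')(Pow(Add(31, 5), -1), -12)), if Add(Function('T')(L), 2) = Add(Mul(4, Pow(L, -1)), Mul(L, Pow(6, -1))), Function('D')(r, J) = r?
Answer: Rational(-49136, 15) ≈ -3275.7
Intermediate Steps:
Function('T')(L) = Add(-2, Mul(4, Pow(L, -1)), Mul(Rational(1, 6), L)) (Function('T')(L) = Add(-2, Add(Mul(4, Pow(L, -1)), Mul(L, Pow(6, -1)))) = Add(-2, Add(Mul(4, Pow(L, -1)), Mul(L, Rational(1, 6)))) = Add(-2, Add(Mul(4, Pow(L, -1)), Mul(Rational(1, 6), L))) = Add(-2, Mul(4, Pow(L, -1)), Mul(Rational(1, 6), L)))
Function('j')(c, I) = Add(2, Mul(2, I, Add(Rational(-109, 30), c))) (Function('j')(c, I) = Add(2, Mul(Add(c, Add(-2, Mul(4, Pow(-5, -1)), Mul(Rational(1, 6), -5))), Add(I, I))) = Add(2, Mul(Add(c, Add(-2, Mul(4, Rational(-1, 5)), Rational(-5, 6))), Mul(2, I))) = Add(2, Mul(Add(c, Add(-2, Rational(-4, 5), Rational(-5, 6))), Mul(2, I))) = Add(2, Mul(Add(c, Rational(-109, 30)), Mul(2, I))) = Add(2, Mul(Add(Rational(-109, 30), c), Mul(2, I))) = Add(2, Mul(2, I, Add(Rational(-109, 30), c))))
Mul(-37, Function('j')(Pow(Add(31, 5), -1), -12)) = Mul(-37, Add(2, Mul(Rational(-109, 15), -12), Mul(2, -12, Pow(Add(31, 5), -1)))) = Mul(-37, Add(2, Rational(436, 5), Mul(2, -12, Pow(36, -1)))) = Mul(-37, Add(2, Rational(436, 5), Mul(2, -12, Rational(1, 36)))) = Mul(-37, Add(2, Rational(436, 5), Rational(-2, 3))) = Mul(-37, Rational(1328, 15)) = Rational(-49136, 15)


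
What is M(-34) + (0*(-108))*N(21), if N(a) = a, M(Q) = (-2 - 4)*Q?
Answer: 204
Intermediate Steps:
M(Q) = -6*Q
M(-34) + (0*(-108))*N(21) = -6*(-34) + (0*(-108))*21 = 204 + 0*21 = 204 + 0 = 204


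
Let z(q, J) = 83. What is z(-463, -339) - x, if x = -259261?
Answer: 259344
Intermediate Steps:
z(-463, -339) - x = 83 - 1*(-259261) = 83 + 259261 = 259344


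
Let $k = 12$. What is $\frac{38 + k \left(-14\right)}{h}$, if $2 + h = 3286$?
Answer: $- \frac{65}{1642} \approx -0.039586$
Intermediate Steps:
$h = 3284$ ($h = -2 + 3286 = 3284$)
$\frac{38 + k \left(-14\right)}{h} = \frac{38 + 12 \left(-14\right)}{3284} = \left(38 - 168\right) \frac{1}{3284} = \left(-130\right) \frac{1}{3284} = - \frac{65}{1642}$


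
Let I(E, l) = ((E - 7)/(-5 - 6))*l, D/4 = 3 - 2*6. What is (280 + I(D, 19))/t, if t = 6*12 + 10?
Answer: 3897/902 ≈ 4.3204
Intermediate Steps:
D = -36 (D = 4*(3 - 2*6) = 4*(3 - 12) = 4*(-9) = -36)
I(E, l) = l*(7/11 - E/11) (I(E, l) = ((-7 + E)/(-11))*l = ((-7 + E)*(-1/11))*l = (7/11 - E/11)*l = l*(7/11 - E/11))
t = 82 (t = 72 + 10 = 82)
(280 + I(D, 19))/t = (280 + (1/11)*19*(7 - 1*(-36)))/82 = (280 + (1/11)*19*(7 + 36))*(1/82) = (280 + (1/11)*19*43)*(1/82) = (280 + 817/11)*(1/82) = (3897/11)*(1/82) = 3897/902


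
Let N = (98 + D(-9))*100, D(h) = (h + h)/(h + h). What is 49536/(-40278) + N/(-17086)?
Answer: -103760358/57349159 ≈ -1.8093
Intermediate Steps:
D(h) = 1 (D(h) = (2*h)/((2*h)) = (2*h)*(1/(2*h)) = 1)
N = 9900 (N = (98 + 1)*100 = 99*100 = 9900)
49536/(-40278) + N/(-17086) = 49536/(-40278) + 9900/(-17086) = 49536*(-1/40278) + 9900*(-1/17086) = -8256/6713 - 4950/8543 = -103760358/57349159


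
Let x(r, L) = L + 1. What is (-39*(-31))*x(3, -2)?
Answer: -1209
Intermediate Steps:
x(r, L) = 1 + L
(-39*(-31))*x(3, -2) = (-39*(-31))*(1 - 2) = 1209*(-1) = -1209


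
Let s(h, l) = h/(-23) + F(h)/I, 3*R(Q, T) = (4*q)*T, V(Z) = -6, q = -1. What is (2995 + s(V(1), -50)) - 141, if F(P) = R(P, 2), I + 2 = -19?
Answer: 4136008/1449 ≈ 2854.4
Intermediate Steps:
I = -21 (I = -2 - 19 = -21)
R(Q, T) = -4*T/3 (R(Q, T) = ((4*(-1))*T)/3 = (-4*T)/3 = -4*T/3)
F(P) = -8/3 (F(P) = -4/3*2 = -8/3)
s(h, l) = 8/63 - h/23 (s(h, l) = h/(-23) - 8/3/(-21) = h*(-1/23) - 8/3*(-1/21) = -h/23 + 8/63 = 8/63 - h/23)
(2995 + s(V(1), -50)) - 141 = (2995 + (8/63 - 1/23*(-6))) - 141 = (2995 + (8/63 + 6/23)) - 141 = (2995 + 562/1449) - 141 = 4340317/1449 - 141 = 4136008/1449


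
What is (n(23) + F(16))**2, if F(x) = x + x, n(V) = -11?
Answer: 441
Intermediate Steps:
F(x) = 2*x
(n(23) + F(16))**2 = (-11 + 2*16)**2 = (-11 + 32)**2 = 21**2 = 441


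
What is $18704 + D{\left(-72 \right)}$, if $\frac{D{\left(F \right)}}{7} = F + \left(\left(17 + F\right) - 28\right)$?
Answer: $17619$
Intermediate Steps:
$D{\left(F \right)} = -77 + 14 F$ ($D{\left(F \right)} = 7 \left(F + \left(\left(17 + F\right) - 28\right)\right) = 7 \left(F + \left(-11 + F\right)\right) = 7 \left(-11 + 2 F\right) = -77 + 14 F$)
$18704 + D{\left(-72 \right)} = 18704 + \left(-77 + 14 \left(-72\right)\right) = 18704 - 1085 = 17619$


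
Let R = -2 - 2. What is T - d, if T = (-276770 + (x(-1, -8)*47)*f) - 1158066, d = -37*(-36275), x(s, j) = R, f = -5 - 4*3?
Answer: -2773815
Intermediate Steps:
R = -4
f = -17 (f = -5 - 12 = -17)
x(s, j) = -4
d = 1342175
T = -1431640 (T = (-276770 - 4*47*(-17)) - 1158066 = (-276770 - 188*(-17)) - 1158066 = (-276770 + 3196) - 1158066 = -273574 - 1158066 = -1431640)
T - d = -1431640 - 1*1342175 = -1431640 - 1342175 = -2773815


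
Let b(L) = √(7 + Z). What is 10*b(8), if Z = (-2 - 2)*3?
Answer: 10*I*√5 ≈ 22.361*I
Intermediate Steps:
Z = -12 (Z = -4*3 = -12)
b(L) = I*√5 (b(L) = √(7 - 12) = √(-5) = I*√5)
10*b(8) = 10*(I*√5) = 10*I*√5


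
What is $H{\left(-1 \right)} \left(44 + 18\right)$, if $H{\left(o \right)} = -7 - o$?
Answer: $-372$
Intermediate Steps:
$H{\left(-1 \right)} \left(44 + 18\right) = \left(-7 - -1\right) \left(44 + 18\right) = \left(-7 + 1\right) 62 = \left(-6\right) 62 = -372$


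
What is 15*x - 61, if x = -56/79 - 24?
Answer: -34099/79 ≈ -431.63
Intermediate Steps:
x = -1952/79 (x = -56*1/79 - 24 = -56/79 - 24 = -1952/79 ≈ -24.709)
15*x - 61 = 15*(-1952/79) - 61 = -29280/79 - 61 = -34099/79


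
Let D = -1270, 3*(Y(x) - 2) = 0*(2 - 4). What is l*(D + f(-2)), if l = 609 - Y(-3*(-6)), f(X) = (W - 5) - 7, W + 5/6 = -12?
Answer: -4715783/6 ≈ -7.8596e+5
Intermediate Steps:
W = -77/6 (W = -⅚ - 12 = -77/6 ≈ -12.833)
Y(x) = 2 (Y(x) = 2 + (0*(2 - 4))/3 = 2 + (0*(-2))/3 = 2 + (⅓)*0 = 2 + 0 = 2)
f(X) = -149/6 (f(X) = (-77/6 - 5) - 7 = -107/6 - 7 = -149/6)
l = 607 (l = 609 - 1*2 = 609 - 2 = 607)
l*(D + f(-2)) = 607*(-1270 - 149/6) = 607*(-7769/6) = -4715783/6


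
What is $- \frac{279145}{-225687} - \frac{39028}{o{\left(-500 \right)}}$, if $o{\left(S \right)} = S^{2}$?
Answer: $\frac{15244534441}{14105437500} \approx 1.0808$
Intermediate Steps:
$- \frac{279145}{-225687} - \frac{39028}{o{\left(-500 \right)}} = - \frac{279145}{-225687} - \frac{39028}{\left(-500\right)^{2}} = \left(-279145\right) \left(- \frac{1}{225687}\right) - \frac{39028}{250000} = \frac{279145}{225687} - \frac{9757}{62500} = \frac{15244534441}{14105437500}$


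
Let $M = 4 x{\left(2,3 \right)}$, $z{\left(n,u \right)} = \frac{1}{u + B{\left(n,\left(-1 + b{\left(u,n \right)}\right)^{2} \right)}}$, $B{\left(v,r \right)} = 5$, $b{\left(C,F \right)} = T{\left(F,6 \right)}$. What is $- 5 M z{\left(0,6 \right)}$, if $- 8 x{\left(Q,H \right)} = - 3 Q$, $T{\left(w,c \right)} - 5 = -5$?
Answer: $- \frac{15}{11} \approx -1.3636$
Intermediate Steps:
$T{\left(w,c \right)} = 0$ ($T{\left(w,c \right)} = 5 - 5 = 0$)
$x{\left(Q,H \right)} = \frac{3 Q}{8}$ ($x{\left(Q,H \right)} = - \frac{\left(-3\right) Q}{8} = \frac{3 Q}{8}$)
$b{\left(C,F \right)} = 0$
$z{\left(n,u \right)} = \frac{1}{5 + u}$ ($z{\left(n,u \right)} = \frac{1}{u + 5} = \frac{1}{5 + u}$)
$M = 3$ ($M = 4 \cdot \frac{3}{8} \cdot 2 = 4 \cdot \frac{3}{4} = 3$)
$- 5 M z{\left(0,6 \right)} = \frac{\left(-5\right) 3}{5 + 6} = - \frac{15}{11}$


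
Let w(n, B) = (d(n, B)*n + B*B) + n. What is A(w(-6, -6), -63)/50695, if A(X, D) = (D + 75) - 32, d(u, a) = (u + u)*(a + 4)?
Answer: -4/10139 ≈ -0.00039452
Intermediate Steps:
d(u, a) = 2*u*(4 + a) (d(u, a) = (2*u)*(4 + a) = 2*u*(4 + a))
w(n, B) = n + B**2 + 2*n**2*(4 + B) (w(n, B) = ((2*n*(4 + B))*n + B*B) + n = (2*n**2*(4 + B) + B**2) + n = (B**2 + 2*n**2*(4 + B)) + n = n + B**2 + 2*n**2*(4 + B))
A(X, D) = 43 + D (A(X, D) = (75 + D) - 32 = 43 + D)
A(w(-6, -6), -63)/50695 = (43 - 63)/50695 = -20*1/50695 = -4/10139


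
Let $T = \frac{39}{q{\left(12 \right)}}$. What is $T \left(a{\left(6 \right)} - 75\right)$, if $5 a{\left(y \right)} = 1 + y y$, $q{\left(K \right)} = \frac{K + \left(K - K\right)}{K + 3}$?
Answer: $- \frac{6591}{2} \approx -3295.5$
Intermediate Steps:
$q{\left(K \right)} = \frac{K}{3 + K}$ ($q{\left(K \right)} = \frac{K + 0}{3 + K} = \frac{K}{3 + K}$)
$a{\left(y \right)} = \frac{1}{5} + \frac{y^{2}}{5}$ ($a{\left(y \right)} = \frac{1 + y y}{5} = \frac{1 + y^{2}}{5} = \frac{1}{5} + \frac{y^{2}}{5}$)
$T = \frac{195}{4}$ ($T = \frac{39}{12 \frac{1}{3 + 12}} = \frac{39}{12 \cdot \frac{1}{15}} = \frac{39}{\frac{4}{5}} = 39 \cdot \frac{5}{4} = \frac{195}{4} \approx 48.75$)
$T \left(a{\left(6 \right)} - 75\right) = \frac{195 \left(\left(\frac{1}{5} + \frac{6^{2}}{5}\right) - 75\right)}{4} = \frac{195 \left(\left(\frac{1}{5} + \frac{1}{5} \cdot 36\right) - 75\right)}{4} = \frac{195 \left(\left(\frac{1}{5} + \frac{36}{5}\right) - 75\right)}{4} = \frac{195 \left(\frac{37}{5} - 75\right)}{4} = \frac{195}{4} \left(- \frac{338}{5}\right) = - \frac{6591}{2}$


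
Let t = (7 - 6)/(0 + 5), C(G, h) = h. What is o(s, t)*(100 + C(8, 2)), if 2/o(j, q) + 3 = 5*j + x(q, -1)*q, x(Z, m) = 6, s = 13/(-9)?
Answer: -4590/203 ≈ -22.611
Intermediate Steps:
s = -13/9 (s = 13*(-⅑) = -13/9 ≈ -1.4444)
t = ⅕ (t = 1/5 = 1*(⅕) = ⅕ ≈ 0.20000)
o(j, q) = 2/(-3 + 5*j + 6*q) (o(j, q) = 2/(-3 + (5*j + 6*q)) = 2/(-3 + 5*j + 6*q))
o(s, t)*(100 + C(8, 2)) = (2/(-3 + 5*(-13/9) + 6*(⅕)))*(100 + 2) = (2/(-3 - 65/9 + 6/5))*102 = (2/(-406/45))*102 = (2*(-45/406))*102 = -45/203*102 = -4590/203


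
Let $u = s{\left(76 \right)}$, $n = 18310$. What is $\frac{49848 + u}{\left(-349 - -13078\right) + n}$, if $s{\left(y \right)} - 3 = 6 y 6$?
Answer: $\frac{52587}{31039} \approx 1.6942$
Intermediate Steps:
$s{\left(y \right)} = 3 + 36 y$ ($s{\left(y \right)} = 3 + 6 y 6 = 3 + 36 y$)
$u = 2739$ ($u = 3 + 36 \cdot 76 = 3 + 2736 = 2739$)
$\frac{49848 + u}{\left(-349 - -13078\right) + n} = \frac{49848 + 2739}{\left(-349 - -13078\right) + 18310} = \frac{52587}{\left(-349 + 13078\right) + 18310} = \frac{52587}{12729 + 18310} = \frac{52587}{31039}$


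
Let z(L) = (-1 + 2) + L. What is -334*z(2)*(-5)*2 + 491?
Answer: 10511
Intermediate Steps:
z(L) = 1 + L
-334*z(2)*(-5)*2 + 491 = -334*(1 + 2)*(-5)*2 + 491 = -334*3*(-5)*2 + 491 = -(-5010)*2 + 491 = -334*(-30) + 491 = 10020 + 491 = 10511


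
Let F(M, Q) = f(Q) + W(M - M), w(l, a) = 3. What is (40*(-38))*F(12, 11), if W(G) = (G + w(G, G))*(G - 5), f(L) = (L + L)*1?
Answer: -10640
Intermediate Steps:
f(L) = 2*L (f(L) = (2*L)*1 = 2*L)
W(G) = (-5 + G)*(3 + G) (W(G) = (G + 3)*(G - 5) = (3 + G)*(-5 + G) = (-5 + G)*(3 + G))
F(M, Q) = -15 + 2*Q (F(M, Q) = 2*Q + (-15 + (M - M)² - 2*(M - M)) = 2*Q + (-15 + 0² - 2*0) = 2*Q + (-15 + 0 + 0) = 2*Q - 15 = -15 + 2*Q)
(40*(-38))*F(12, 11) = (40*(-38))*(-15 + 2*11) = -1520*(-15 + 22) = -1520*7 = -10640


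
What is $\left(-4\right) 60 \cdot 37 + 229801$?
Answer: $220921$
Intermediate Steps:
$\left(-4\right) 60 \cdot 37 + 229801 = \left(-240\right) 37 + 229801 = -8880 + 229801 = 220921$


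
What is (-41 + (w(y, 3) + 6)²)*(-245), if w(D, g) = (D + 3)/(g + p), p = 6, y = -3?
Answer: 1225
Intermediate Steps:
w(D, g) = (3 + D)/(6 + g) (w(D, g) = (D + 3)/(g + 6) = (3 + D)/(6 + g))
(-41 + (w(y, 3) + 6)²)*(-245) = (-41 + ((3 - 3)/(6 + 3) + 6)²)*(-245) = (-41 + (0/9 + 6)²)*(-245) = (-41 + ((⅑)*0 + 6)²)*(-245) = (-41 + (0 + 6)²)*(-245) = (-41 + 6²)*(-245) = (-41 + 36)*(-245) = -5*(-245) = 1225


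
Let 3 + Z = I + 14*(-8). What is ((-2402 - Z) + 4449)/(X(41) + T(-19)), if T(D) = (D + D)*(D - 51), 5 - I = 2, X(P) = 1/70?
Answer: 8890/10953 ≈ 0.81165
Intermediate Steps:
X(P) = 1/70
I = 3 (I = 5 - 1*2 = 5 - 2 = 3)
Z = -112 (Z = -3 + (3 + 14*(-8)) = -3 + (3 - 112) = -3 - 109 = -112)
T(D) = 2*D*(-51 + D) (T(D) = (2*D)*(-51 + D) = 2*D*(-51 + D))
((-2402 - Z) + 4449)/(X(41) + T(-19)) = ((-2402 - 1*(-112)) + 4449)/(1/70 + 2*(-19)*(-51 - 19)) = ((-2402 + 112) + 4449)/(1/70 + 2*(-19)*(-70)) = (-2290 + 4449)/(1/70 + 2660) = 2159/(186201/70) = 2159*(70/186201) = 8890/10953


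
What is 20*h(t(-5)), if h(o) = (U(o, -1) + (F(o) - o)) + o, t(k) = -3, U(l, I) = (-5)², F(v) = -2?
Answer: 460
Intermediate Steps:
U(l, I) = 25
h(o) = 23 (h(o) = (25 + (-2 - o)) + o = (23 - o) + o = 23)
20*h(t(-5)) = 20*23 = 460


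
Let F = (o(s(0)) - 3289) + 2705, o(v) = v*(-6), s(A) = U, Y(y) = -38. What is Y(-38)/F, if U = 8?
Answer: 19/316 ≈ 0.060127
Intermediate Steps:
s(A) = 8
o(v) = -6*v
F = -632 (F = (-6*8 - 3289) + 2705 = (-48 - 3289) + 2705 = -3337 + 2705 = -632)
Y(-38)/F = -38/(-632) = -38*(-1/632) = 19/316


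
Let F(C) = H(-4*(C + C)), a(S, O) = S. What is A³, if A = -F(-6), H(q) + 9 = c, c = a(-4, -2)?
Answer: 2197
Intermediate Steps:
c = -4
H(q) = -13 (H(q) = -9 - 4 = -13)
F(C) = -13
A = 13 (A = -1*(-13) = 13)
A³ = 13³ = 2197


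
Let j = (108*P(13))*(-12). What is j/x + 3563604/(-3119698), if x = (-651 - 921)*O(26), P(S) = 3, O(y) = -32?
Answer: -1993676265/1634721752 ≈ -1.2196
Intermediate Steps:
j = -3888 (j = (108*3)*(-12) = 324*(-12) = -3888)
x = 50304 (x = (-651 - 921)*(-32) = -1572*(-32) = 50304)
j/x + 3563604/(-3119698) = -3888/50304 + 3563604/(-3119698) = -3888*1/50304 + 3563604*(-1/3119698) = -81/1048 - 1781802/1559849 = -1993676265/1634721752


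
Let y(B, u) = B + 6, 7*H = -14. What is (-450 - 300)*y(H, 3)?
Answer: -3000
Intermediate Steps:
H = -2 (H = (1/7)*(-14) = -2)
y(B, u) = 6 + B
(-450 - 300)*y(H, 3) = (-450 - 300)*(6 - 2) = -750*4 = -3000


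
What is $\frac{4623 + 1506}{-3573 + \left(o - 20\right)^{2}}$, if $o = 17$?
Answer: $- \frac{227}{132} \approx -1.7197$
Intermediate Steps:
$\frac{4623 + 1506}{-3573 + \left(o - 20\right)^{2}} = \frac{4623 + 1506}{-3573 + \left(17 - 20\right)^{2}} = \frac{6129}{-3573 + \left(-3\right)^{2}} = \frac{6129}{-3573 + 9} = \frac{6129}{-3564} = 6129 \left(- \frac{1}{3564}\right) = - \frac{227}{132}$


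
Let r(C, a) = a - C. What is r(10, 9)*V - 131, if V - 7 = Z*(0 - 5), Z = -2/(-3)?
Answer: -404/3 ≈ -134.67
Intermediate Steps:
Z = 2/3 (Z = -2*(-1/3) = 2/3 ≈ 0.66667)
V = 11/3 (V = 7 + 2*(0 - 5)/3 = 7 + (2/3)*(-5) = 7 - 10/3 = 11/3 ≈ 3.6667)
r(10, 9)*V - 131 = (9 - 1*10)*(11/3) - 131 = (9 - 10)*(11/3) - 131 = -1*11/3 - 131 = -11/3 - 131 = -404/3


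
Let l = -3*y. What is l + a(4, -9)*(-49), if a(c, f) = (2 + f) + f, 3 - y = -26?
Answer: 697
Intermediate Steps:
y = 29 (y = 3 - 1*(-26) = 3 + 26 = 29)
a(c, f) = 2 + 2*f
l = -87 (l = -3*29 = -87)
l + a(4, -9)*(-49) = -87 + (2 + 2*(-9))*(-49) = -87 + (2 - 18)*(-49) = -87 - 16*(-49) = -87 + 784 = 697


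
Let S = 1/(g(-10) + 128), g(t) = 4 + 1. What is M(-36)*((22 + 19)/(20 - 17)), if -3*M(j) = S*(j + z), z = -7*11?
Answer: 4633/1197 ≈ 3.8705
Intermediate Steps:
z = -77
g(t) = 5
S = 1/133 (S = 1/(5 + 128) = 1/133 ≈ 0.0075188)
M(j) = 11/57 - j/399 (M(j) = -(j - 77)/399 = -(-77 + j)/399 = -(-11/19 + j/133)/3 = 11/57 - j/399)
M(-36)*((22 + 19)/(20 - 17)) = (11/57 - 1/399*(-36))*((22 + 19)/(20 - 17)) = (11/57 + 12/133)*(41/3) = 113*(41*(⅓))/399 = (113/399)*(41/3) = 4633/1197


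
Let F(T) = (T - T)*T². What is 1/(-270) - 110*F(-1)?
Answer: -1/270 ≈ -0.0037037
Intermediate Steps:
F(T) = 0 (F(T) = 0*T² = 0)
1/(-270) - 110*F(-1) = 1/(-270) - 110*0 = -1/270 + 0 = -1/270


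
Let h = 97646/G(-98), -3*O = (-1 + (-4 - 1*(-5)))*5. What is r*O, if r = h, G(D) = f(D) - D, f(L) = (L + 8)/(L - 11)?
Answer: 0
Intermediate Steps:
f(L) = (8 + L)/(-11 + L)
G(D) = -D + (8 + D)/(-11 + D) (G(D) = (8 + D)/(-11 + D) - D = -D + (8 + D)/(-11 + D))
O = 0 (O = -(-1 + (-4 - 1*(-5)))*5/3 = -(-1 + (-4 + 5))*5/3 = -(-1 + 1)*5/3 = -0*5 = -1/3*0 = 0)
h = 5321707/5386 (h = 97646/(((8 - 98 - 1*(-98)*(-11 - 98))/(-11 - 98))) = 97646/(((8 - 98 - 1*(-98)*(-109))/(-109))) = 97646/((-(8 - 98 - 10682)/109)) = 97646/((-1/109*(-10772))) = 97646/(10772/109) = 97646*(109/10772) = 5321707/5386 ≈ 988.06)
r = 5321707/5386 ≈ 988.06
r*O = (5321707/5386)*0 = 0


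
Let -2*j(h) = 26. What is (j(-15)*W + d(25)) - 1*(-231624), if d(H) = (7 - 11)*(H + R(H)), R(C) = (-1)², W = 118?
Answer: 229986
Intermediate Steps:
R(C) = 1
j(h) = -13 (j(h) = -½*26 = -13)
d(H) = -4 - 4*H (d(H) = (7 - 11)*(H + 1) = -4*(1 + H) = -4 - 4*H)
(j(-15)*W + d(25)) - 1*(-231624) = (-13*118 + (-4 - 4*25)) - 1*(-231624) = (-1534 + (-4 - 100)) + 231624 = (-1534 - 104) + 231624 = -1638 + 231624 = 229986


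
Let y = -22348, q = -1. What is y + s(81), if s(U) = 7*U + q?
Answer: -21782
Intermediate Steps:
s(U) = -1 + 7*U (s(U) = 7*U - 1 = -1 + 7*U)
y + s(81) = -22348 + (-1 + 7*81) = -22348 + (-1 + 567) = -22348 + 566 = -21782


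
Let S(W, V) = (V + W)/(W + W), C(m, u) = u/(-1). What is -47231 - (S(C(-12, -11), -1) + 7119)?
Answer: -597855/11 ≈ -54350.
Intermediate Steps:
C(m, u) = -u (C(m, u) = u*(-1) = -u)
S(W, V) = (V + W)/(2*W) (S(W, V) = (V + W)/((2*W)) = (V + W)*(1/(2*W)) = (V + W)/(2*W))
-47231 - (S(C(-12, -11), -1) + 7119) = -47231 - ((-1 - 1*(-11))/(2*((-1*(-11)))) + 7119) = -47231 - ((½)*(-1 + 11)/11 + 7119) = -47231 - ((½)*(1/11)*10 + 7119) = -47231 - (5/11 + 7119) = -47231 - 1*78314/11 = -47231 - 78314/11 = -597855/11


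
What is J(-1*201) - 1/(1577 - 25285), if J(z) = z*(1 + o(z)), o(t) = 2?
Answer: -14295923/23708 ≈ -603.00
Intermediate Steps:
J(z) = 3*z (J(z) = z*(1 + 2) = z*3 = 3*z)
J(-1*201) - 1/(1577 - 25285) = 3*(-1*201) - 1/(1577 - 25285) = 3*(-201) - 1/(-23708) = -603 - 1*(-1/23708) = -603 + 1/23708 = -14295923/23708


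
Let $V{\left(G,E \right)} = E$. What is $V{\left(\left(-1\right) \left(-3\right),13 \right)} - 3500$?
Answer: $-3487$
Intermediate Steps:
$V{\left(\left(-1\right) \left(-3\right),13 \right)} - 3500 = 13 - 3500 = -3487$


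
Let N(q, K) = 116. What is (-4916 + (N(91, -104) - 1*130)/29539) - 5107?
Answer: -296069411/29539 ≈ -10023.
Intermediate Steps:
(-4916 + (N(91, -104) - 1*130)/29539) - 5107 = (-4916 + (116 - 1*130)/29539) - 5107 = (-4916 + (116 - 130)*(1/29539)) - 5107 = (-4916 - 14*1/29539) - 5107 = (-4916 - 14/29539) - 5107 = -145213738/29539 - 5107 = -296069411/29539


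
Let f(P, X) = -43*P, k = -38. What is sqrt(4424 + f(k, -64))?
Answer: sqrt(6058) ≈ 77.833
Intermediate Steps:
sqrt(4424 + f(k, -64)) = sqrt(4424 - 43*(-38)) = sqrt(4424 + 1634) = sqrt(6058)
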